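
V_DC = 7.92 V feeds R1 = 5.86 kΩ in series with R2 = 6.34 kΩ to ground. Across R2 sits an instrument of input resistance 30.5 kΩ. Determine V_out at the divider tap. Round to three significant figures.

V_out ≈ 3.74 V

R2 ‖ R_L = (6.34 × 30.5)/(6.34 + 30.5) = 5.249 kΩ.
Voltage divider with the loaded lower leg: V_out = 7.92 × 5.249/(5.86 + 5.249) = 7.92 × 0.4725 = 3.742 V.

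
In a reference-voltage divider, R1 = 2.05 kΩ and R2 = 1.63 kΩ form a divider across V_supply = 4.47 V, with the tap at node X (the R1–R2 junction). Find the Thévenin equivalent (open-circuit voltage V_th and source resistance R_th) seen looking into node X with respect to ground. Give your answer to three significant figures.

With X open, the divider is unloaded: V_th = 4.47 × 1.63/3.680 = 1.980 V.
With V_supply suppressed (replaced by a short), R_th = R1 ‖ R2 = (2.050 × 1.63)/(2.050 + 1.63) = 0.9080 kΩ.

V_th ≈ 1.98 V, R_th ≈ 0.908 kΩ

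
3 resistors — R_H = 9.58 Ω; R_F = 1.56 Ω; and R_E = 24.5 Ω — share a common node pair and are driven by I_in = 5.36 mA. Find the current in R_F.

I ≈ 4.37 mA

ΣG = 1/9.58 + 1/1.56 + 1/24.5 = 0.7862.
By the current-divider rule, I = I_in · G_k/ΣG = 5.36 × 0.8153 = 4.370 mA.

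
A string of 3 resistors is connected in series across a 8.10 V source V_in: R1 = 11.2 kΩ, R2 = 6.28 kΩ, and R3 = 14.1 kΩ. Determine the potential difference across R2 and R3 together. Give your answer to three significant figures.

Series total: ΣR = 11.2 + 6.28 + 14.1 = 31.58 kΩ.
R_{R2..R3} = 6.28 + 14.1 = 20.38 kΩ.
Voltage divider: V = V_in · (20.38 / 31.58) = 8.10 × 0.6453 = 5.227 V.

V ≈ 5.23 V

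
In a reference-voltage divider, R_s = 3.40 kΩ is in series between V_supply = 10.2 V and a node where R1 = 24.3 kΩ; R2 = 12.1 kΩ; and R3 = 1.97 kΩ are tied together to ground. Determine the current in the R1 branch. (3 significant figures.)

I ≈ 0.133 mA

Combine the parallel branches: R_p = (1/24.3 + 1/12.1 + 1/1.97)⁻¹ = 1.584 kΩ.
V_A = 10.2 × 1.584/4.984 = 3.241 V.
I(R1) = V_A / R1 = 3.241/24.3 = 0.1334 mA.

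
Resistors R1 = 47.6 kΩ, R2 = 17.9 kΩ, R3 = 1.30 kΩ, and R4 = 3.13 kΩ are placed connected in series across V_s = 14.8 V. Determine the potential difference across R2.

Series total: ΣR = 47.6 + 17.9 + 1.30 + 3.13 = 69.93 kΩ.
By the voltage-divider rule, V = 14.8 × 17.90/69.93 = 3.788 V.

V ≈ 3.79 V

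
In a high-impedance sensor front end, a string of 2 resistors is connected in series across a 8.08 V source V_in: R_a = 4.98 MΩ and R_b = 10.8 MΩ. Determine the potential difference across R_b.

Total series resistance ΣR = 4.98 + 10.8 = 15.78 MΩ.
By the voltage-divider rule, V = 8.08 × 10.80/15.78 = 5.530 V.

V ≈ 5.53 V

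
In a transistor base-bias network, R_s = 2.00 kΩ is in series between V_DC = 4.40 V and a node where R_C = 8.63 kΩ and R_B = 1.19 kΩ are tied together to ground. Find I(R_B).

Equivalent of the parallel group: R_p = 1.046 kΩ.
Node voltage V_A = V_DC · R_p/(R_s + R_p) = 4.40 × 0.3434 = 1.511 V.
Branch current I = V_A/R_B = 1.511/1.19 = 1.270 mA.

I ≈ 1.27 mA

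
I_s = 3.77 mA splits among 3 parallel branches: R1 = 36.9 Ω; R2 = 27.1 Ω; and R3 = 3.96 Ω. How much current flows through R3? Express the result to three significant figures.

I ≈ 3.01 mA

ΣG = 1/36.9 + 1/27.1 + 1/3.96 = 0.3165.
R3 takes the fraction G_k/ΣG = 0.2525/0.3165 = 0.7978, so I = 3.77 × 0.7978 = 3.008 mA.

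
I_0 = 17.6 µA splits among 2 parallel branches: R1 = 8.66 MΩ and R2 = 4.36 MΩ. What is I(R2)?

Two-branch current divider: I_k = I_0 · R_other/(R_1 + R_2).
I(R2) = 17.6 × 8.66/(8.66 + 4.36) = 17.6 × 0.6651 = 11.71 µA.

I ≈ 11.7 µA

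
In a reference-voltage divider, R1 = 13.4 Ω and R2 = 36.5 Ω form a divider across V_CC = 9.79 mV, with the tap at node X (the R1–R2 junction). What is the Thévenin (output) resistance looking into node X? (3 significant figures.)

R_th ≈ 9.80 Ω

Zeroing V_CC shorts the top of R1 to ground, so R_th = R1 ‖ R2 = 9.802 Ω.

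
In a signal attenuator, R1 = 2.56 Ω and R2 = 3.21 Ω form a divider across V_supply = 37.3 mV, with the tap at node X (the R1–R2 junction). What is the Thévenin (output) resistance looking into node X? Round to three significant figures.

With V_supply suppressed (replaced by a short), R_th = R1 ‖ R2 = (2.560 × 3.21)/(2.560 + 3.21) = 1.424 Ω.

R_th ≈ 1.42 Ω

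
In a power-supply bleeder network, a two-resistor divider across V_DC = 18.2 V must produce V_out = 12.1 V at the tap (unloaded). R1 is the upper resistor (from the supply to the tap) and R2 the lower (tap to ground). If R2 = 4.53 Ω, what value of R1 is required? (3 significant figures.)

R1 ≈ 2.28 Ω

Required fraction k = V_out/V_DC = 0.6648.
R1 = R2·(1/k − 1) = 4.53 × 0.5041 = 2.284 Ω.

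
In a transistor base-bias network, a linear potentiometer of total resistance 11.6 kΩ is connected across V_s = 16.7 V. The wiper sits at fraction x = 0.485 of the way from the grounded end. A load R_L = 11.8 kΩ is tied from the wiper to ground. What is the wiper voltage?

Split the track: R_lower = x·R_p = 5.626 kΩ, R_upper = (1−x)·R_p = 5.974 kΩ.
(x·R_p) ‖ R_L = 3.810 kΩ.
V_out = 16.7 × 3.810/(5.974 + 3.810) = 6.503 V.

V_out ≈ 6.50 V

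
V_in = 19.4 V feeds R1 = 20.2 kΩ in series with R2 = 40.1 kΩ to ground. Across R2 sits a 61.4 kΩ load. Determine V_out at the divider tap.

First combine the lower leg with the load: R2 ‖ R_L = 24.26 kΩ.
Voltage divider with the loaded lower leg: V_out = 19.4 × 24.26/(20.2 + 24.26) = 19.4 × 0.5456 = 10.59 V.
(Unloaded it would be 12.9 V; the load pulls it down.)

V_out ≈ 10.6 V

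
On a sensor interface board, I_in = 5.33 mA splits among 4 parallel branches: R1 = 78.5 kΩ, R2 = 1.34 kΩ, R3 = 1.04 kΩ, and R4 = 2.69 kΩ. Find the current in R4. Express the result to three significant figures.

I ≈ 0.947 mA

Total conductance ΣG = 1/78.5 + 1/1.34 + 1/1.04 + 1/2.69 = 2.092 (units of 1/kΩ).
R4 takes the fraction G_k/ΣG = 0.3717/2.092 = 0.1777, so I = 5.33 × 0.1777 = 0.9470 mA.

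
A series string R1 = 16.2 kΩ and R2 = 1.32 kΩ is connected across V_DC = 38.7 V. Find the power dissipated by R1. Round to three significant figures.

P ≈ 79.0 mW

Series current I = V_DC/ΣR = 38.7/17.52 = 2.209 mA.
V(R1) = I·R = 35.78 V; P = V·I = 35.78 × 2.209 = 79.04 mW.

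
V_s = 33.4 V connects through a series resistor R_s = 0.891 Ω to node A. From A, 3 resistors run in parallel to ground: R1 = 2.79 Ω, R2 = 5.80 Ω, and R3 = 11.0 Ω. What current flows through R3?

Equivalent of the parallel group: R_p = 1.608 Ω.
V_A by voltage divider: V_A = 33.4 × 1.608/(0.891 + 1.608) = 21.49 V.
Branch current I = V_A/R3 = 21.49/11.0 = 1.954 A.
(Check via current divider: I_total = 13.36 A; share G_k/ΣG = 0.1462 → same result.)

I ≈ 1.95 A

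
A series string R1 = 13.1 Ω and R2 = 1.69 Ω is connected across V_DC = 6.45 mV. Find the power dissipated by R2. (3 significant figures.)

P ≈ 0.321 µW

ΣR = 14.79 Ω → I = 6.45/14.79 = 0.4361 mA.
P = I²R = 0.1902 × 1.69 = 0.3214 µW.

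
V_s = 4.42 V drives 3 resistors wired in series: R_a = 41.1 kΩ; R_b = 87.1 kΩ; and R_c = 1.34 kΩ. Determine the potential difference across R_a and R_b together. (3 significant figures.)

Series total: ΣR = 41.1 + 87.1 + 1.34 = 129.5 kΩ.
R_{R_a..R_b} = 41.1 + 87.1 = 128.2 kΩ.
By the voltage-divider rule, V = 4.42 × 128.2/129.5 = 4.374 V.

V ≈ 4.37 V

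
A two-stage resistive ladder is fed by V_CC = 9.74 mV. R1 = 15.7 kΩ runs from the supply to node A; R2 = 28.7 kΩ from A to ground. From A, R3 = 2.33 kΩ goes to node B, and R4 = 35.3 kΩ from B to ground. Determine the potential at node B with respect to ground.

The second stage (R3 + R4 = 37.63 kΩ) loads node A in parallel with R2.
R2 ‖ (R3+R4) = 16.28 kΩ.
First divider: V_A = V_CC · 16.28/(15.7 + 16.28) = 4.959 mV.
Stage 2 is unloaded, so V_B = V_A · R4/(R3+R4) = 4.959 × 35.3/37.63 = 4.652 mV.

V_B ≈ 4.65 mV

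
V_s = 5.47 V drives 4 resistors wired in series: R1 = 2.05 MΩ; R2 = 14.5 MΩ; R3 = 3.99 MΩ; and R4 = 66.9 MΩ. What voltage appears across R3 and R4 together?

Total series resistance ΣR = 2.05 + 14.5 + 3.99 + 66.9 = 87.44 MΩ.
R_{R3..R4} = 3.99 + 66.9 = 70.89 MΩ.
Voltage divider: V = V_s · (70.89 / 87.44) = 5.47 × 0.8107 = 4.435 V.

V ≈ 4.43 V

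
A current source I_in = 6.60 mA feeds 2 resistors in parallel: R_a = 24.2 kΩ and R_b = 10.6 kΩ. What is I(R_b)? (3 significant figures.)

I ≈ 4.59 mA

With just two branches, the current splits inversely with resistance.
So I = 6.60 × 24.2/34.80 = 4.590 mA.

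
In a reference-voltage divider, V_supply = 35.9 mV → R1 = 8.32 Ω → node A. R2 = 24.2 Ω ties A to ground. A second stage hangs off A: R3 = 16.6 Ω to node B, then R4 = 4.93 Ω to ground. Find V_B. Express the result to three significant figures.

Looking into the second stage from A: R3 + R4 = 21.53 Ω appears in parallel with R2.
R2 ‖ (R3+R4) = 11.39 Ω.
First divider: V_A = V_supply · 11.39/(8.32 + 11.39) = 20.75 mV.
V_B = V_A × 0.2290 = 4.751 mV.

V_B ≈ 4.75 mV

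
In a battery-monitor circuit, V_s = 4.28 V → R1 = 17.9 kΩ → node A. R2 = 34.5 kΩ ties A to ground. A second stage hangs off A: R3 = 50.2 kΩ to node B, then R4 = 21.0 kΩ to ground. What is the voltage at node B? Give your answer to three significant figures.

Looking into the second stage from A: R3 + R4 = 71.20 kΩ appears in parallel with R2.
Effective lower resistance at A: R2 ‖ 71.20 = 23.24 kΩ.
So V_A = 4.28 × 0.5649 = 2.418 V.
Stage 2 is unloaded, so V_B = V_A · R4/(R3+R4) = 2.418 × 21.0/71.20 = 0.7131 V.

V_B ≈ 0.713 V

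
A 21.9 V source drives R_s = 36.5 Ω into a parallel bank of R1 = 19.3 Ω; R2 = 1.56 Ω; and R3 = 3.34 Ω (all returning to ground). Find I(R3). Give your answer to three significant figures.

Parallel bank: R_p = 1/(1/19.3 + 1/1.56 + 1/3.34) = 1.008 Ω.
V_A by voltage divider: V_A = 21.9 × 1.008/(36.5 + 1.008) = 0.5884 V.
Branch current I = V_A/R3 = 0.5884/3.34 = 0.1762 A.

I ≈ 0.176 A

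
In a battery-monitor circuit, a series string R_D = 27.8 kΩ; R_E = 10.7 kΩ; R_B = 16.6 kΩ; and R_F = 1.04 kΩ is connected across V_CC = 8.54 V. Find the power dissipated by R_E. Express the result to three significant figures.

P ≈ 0.248 mW

Series current I = V_CC/ΣR = 8.54/56.14 = 0.1521 mA.
P = I²R = 0.02314 × 10.7 = 0.2476 mW.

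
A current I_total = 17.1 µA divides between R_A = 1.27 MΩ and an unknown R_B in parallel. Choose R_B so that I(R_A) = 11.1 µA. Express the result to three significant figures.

R_B ≈ 2.35 MΩ

In a two-way split, I_A/I_total = R_B/(R_A + R_B).
With f = 0.6491, R_B = R_A · f/(1−f) = 1.27 × 1.850 = 2.349 MΩ.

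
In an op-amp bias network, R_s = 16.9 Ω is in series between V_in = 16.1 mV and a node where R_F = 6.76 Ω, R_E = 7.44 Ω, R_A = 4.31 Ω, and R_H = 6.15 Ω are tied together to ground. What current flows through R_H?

Equivalent of the parallel group: R_p = 1.477 Ω.
V_A = 16.1 × 1.477/18.38 = 1.294 mV.
I(R_H) = V_A / R_H = 1.294/6.15 = 0.2104 mA.
(Equivalently: I_total = 0.8761 mA, then current-divider fraction G_k/ΣG = 0.2402.)

I ≈ 0.210 mA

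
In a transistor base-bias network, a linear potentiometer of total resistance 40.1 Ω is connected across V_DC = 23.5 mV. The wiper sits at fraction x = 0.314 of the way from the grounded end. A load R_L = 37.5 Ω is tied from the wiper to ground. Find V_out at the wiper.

Lower segment x·R_p = 12.59 Ω; upper segment (1−x)·R_p = 27.51 Ω.
Lower segment in parallel with the load: 12.59 ‖ 37.5 = 9.426 Ω.
Loaded-divider output: V_out = 23.5 × 0.2552 = 5.998 mV.
(Unloaded: V_out = x·V_DC = 7.38 mV.)

V_out ≈ 6.00 mV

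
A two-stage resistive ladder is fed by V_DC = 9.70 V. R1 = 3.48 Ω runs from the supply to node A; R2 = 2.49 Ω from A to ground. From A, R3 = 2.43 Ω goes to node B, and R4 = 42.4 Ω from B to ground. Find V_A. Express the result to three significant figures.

The second stage (R3 + R4 = 44.83 Ω) loads node A in parallel with R2.
R2 ‖ (R3+R4) = 2.359 Ω.
So V_A = 9.70 × 0.4040 = 3.919 V.

V_A ≈ 3.92 V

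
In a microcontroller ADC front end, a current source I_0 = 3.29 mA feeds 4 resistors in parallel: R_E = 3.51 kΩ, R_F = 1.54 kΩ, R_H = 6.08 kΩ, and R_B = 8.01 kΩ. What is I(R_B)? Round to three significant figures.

Total conductance ΣG = 1/3.51 + 1/1.54 + 1/6.08 + 1/8.01 = 1.224 (units of 1/kΩ).
Current divider: I(R_B) = I_0 · G_k/ΣG = 3.29 × (0.1248/1.224) = 3.29 × 0.1020 = 0.3357 mA.

I ≈ 0.336 mA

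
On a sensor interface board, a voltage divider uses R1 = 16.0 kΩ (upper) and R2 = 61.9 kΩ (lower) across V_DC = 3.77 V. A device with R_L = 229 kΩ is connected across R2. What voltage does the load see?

V_out ≈ 2.84 V

The load sits in parallel with R2, giving an effective lower resistance R2' = R2·R_L/(R2+R_L) = 48.73 kΩ.
Voltage divider with the loaded lower leg: V_out = 3.77 × 48.73/(16.0 + 48.73) = 3.77 × 0.7528 = 2.838 V.
(Unloaded it would be 3.00 V; the load pulls it down.)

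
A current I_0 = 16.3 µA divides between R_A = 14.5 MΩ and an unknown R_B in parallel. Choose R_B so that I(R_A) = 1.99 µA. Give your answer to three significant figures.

R_B ≈ 2.02 MΩ

In a two-way split, I_A/I_0 = R_B/(R_A + R_B).
1.99/16.3 = R_B/(R_A + R_B) → R_B = R_A · (0.1221)/(1 − 0.1221) = 14.5 × 0.1391 = 2.016 MΩ.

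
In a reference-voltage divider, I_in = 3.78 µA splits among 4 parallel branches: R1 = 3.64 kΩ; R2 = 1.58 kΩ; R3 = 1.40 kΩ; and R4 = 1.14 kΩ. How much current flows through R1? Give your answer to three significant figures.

I ≈ 0.416 µA

ΣG = 1/3.64 + 1/1.58 + 1/1.40 + 1/1.14 = 2.499.
R1 takes the fraction G_k/ΣG = 0.2747/2.499 = 0.1099, so I = 3.78 × 0.1099 = 0.4155 µA.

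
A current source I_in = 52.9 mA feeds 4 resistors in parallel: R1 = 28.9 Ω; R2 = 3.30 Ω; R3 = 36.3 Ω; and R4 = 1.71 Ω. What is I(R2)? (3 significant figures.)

I ≈ 16.9 mA

Total conductance ΣG = 1/28.9 + 1/3.30 + 1/36.3 + 1/1.71 = 0.9500 (units of 1/Ω).
R2 takes the fraction G_k/ΣG = 0.3030/0.9500 = 0.3190, so I = 52.9 × 0.3190 = 16.87 mA.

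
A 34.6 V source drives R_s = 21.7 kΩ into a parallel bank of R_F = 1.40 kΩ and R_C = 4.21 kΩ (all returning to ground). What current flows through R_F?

Parallel bank: R_p = 1/(1/1.40 + 1/4.21) = 1.051 kΩ.
Node voltage V_A = V_in · R_p/(R_s + R_p) = 34.6 × 0.04618 = 1.598 V.
I(R_F) = V_A / R_F = 1.598/1.40 = 1.141 mA.
(Equivalently: I_total = 1.521 mA, then current-divider fraction G_k/ΣG = 0.7504.)

I ≈ 1.14 mA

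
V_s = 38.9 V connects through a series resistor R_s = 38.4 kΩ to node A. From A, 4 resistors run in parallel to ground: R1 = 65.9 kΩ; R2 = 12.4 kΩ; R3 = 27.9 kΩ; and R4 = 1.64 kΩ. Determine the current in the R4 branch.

Equivalent of the parallel group: R_p = 1.349 kΩ.
V_A = 38.9 × 1.349/39.75 = 1.320 V.
Branch current I = V_A/R4 = 1.320/1.64 = 0.8049 mA.
(Check via current divider: I_total = 0.9786 mA; share G_k/ΣG = 0.8224 → same result.)

I ≈ 0.805 mA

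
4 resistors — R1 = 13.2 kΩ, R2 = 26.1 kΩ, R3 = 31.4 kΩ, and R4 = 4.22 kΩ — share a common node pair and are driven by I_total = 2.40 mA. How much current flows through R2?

ΣG = 1/13.2 + 1/26.1 + 1/31.4 + 1/4.22 = 0.3829.
Current divider: I(R2) = I_total · G_k/ΣG = 2.40 × (0.03831/0.3829) = 2.40 × 0.1001 = 0.2402 mA.

I ≈ 0.240 mA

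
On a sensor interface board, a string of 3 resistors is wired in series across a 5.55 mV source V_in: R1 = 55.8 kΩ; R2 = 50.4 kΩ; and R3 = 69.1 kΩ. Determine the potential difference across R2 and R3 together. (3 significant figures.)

ΣR = 55.8 + 50.4 + 69.1 = 175.3 kΩ.
R_{R2..R3} = 50.4 + 69.1 = 119.5 kΩ.
Voltage divider: V = V_in · (119.5 / 175.3) = 5.55 × 0.6817 = 3.783 mV.

V ≈ 3.78 mV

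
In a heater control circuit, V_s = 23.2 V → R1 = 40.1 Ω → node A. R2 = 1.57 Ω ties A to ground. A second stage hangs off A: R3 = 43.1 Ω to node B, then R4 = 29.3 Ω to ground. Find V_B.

V_B ≈ 0.347 V

Node A sees R2 in parallel with the series input of stage 2, R3 + R4 = 72.40 Ω.
Effective lower resistance at A: R2 ‖ 72.40 = 1.537 Ω.
So V_A = 23.2 × 0.03691 = 0.8562 V.
Then the unloaded second divider: V_B = V_A × R4/(R3+R4) = 0.8562 × 0.4047 = 0.3465 V.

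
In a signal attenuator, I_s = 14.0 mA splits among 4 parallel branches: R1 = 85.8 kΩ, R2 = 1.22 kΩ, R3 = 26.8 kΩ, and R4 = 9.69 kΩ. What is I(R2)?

ΣG = 1/85.8 + 1/1.22 + 1/26.8 + 1/9.69 = 0.9718.
By the current-divider rule, I = I_s · G_k/ΣG = 14.0 × 0.8434 = 11.81 mA.

I ≈ 11.8 mA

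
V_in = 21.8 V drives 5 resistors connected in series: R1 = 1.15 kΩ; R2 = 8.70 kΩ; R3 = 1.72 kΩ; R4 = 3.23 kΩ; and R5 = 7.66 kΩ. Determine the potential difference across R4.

Series total: ΣR = 1.15 + 8.70 + 1.72 + 3.23 + 7.66 = 22.46 kΩ.
Voltage divider: V = V_in · (3.230 / 22.46) = 21.8 × 0.1438 = 3.135 V.

V ≈ 3.14 V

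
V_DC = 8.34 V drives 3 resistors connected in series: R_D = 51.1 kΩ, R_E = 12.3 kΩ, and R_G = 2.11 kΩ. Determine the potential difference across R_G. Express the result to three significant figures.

Total series resistance ΣR = 51.1 + 12.3 + 2.11 = 65.51 kΩ.
Voltage divider: V = V_DC · (2.110 / 65.51) = 8.34 × 0.03221 = 0.2686 V.

V ≈ 0.269 V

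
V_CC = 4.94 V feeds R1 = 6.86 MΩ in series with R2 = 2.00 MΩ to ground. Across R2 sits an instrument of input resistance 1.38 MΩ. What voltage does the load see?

The load sits in parallel with R2, giving an effective lower resistance R2' = R2·R_L/(R2+R_L) = 0.8166 MΩ.
Then V_out = V_CC · R2'/(R1 + R2') = 4.94 × 0.8166/7.677 = 0.5255 V.
(Unloaded it would be 1.12 V; the load pulls it down.)

V_out ≈ 0.525 V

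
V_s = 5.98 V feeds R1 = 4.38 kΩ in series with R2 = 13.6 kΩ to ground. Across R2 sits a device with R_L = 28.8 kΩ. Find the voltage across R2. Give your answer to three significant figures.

The load sits in parallel with R2, giving an effective lower resistance R2' = R2·R_L/(R2+R_L) = 9.238 kΩ.
Now apply the divider: V_out = 5.98 × 0.6784 = 4.057 V.

V_out ≈ 4.06 V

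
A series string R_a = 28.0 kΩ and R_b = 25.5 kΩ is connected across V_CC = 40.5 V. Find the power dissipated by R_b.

The common current is I = 40.5/53.50 = 0.7570 mA.
P = I²R = 0.5731 × 25.5 = 14.61 mW.

P ≈ 14.6 mW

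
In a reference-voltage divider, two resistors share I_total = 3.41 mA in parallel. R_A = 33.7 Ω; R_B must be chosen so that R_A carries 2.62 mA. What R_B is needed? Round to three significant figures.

R_B ≈ 112 Ω

Two-branch current divider: I_A = I_total · R_B/(R_A + R_B).
2.62/3.41 = R_B/(R_A + R_B) → R_B = R_A · (0.7683)/(1 − 0.7683) = 33.7 × 3.316 = 111.8 Ω.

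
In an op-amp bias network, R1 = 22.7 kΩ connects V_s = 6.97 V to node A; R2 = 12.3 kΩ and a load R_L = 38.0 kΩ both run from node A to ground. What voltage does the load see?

V_out ≈ 2.02 V

R2 ‖ R_L = (12.3 × 38.0)/(12.3 + 38.0) = 9.292 kΩ.
Now apply the divider: V_out = 6.97 × 0.2905 = 2.024 V.
(Unloaded it would be 2.45 V; the load pulls it down.)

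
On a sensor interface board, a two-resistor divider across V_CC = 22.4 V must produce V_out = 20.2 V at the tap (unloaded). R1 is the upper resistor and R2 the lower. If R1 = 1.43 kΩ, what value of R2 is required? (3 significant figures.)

Required fraction k = V_out/V_CC = 0.9018.
R2 = R1 · 0.9018/(1 − 0.9018) = 13.13 kΩ.

R2 ≈ 13.1 kΩ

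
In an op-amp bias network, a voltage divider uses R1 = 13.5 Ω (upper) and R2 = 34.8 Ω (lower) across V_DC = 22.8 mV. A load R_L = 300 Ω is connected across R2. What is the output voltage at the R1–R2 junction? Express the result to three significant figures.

R2 ‖ R_L = (34.8 × 300)/(34.8 + 300) = 31.18 Ω.
Voltage divider with the loaded lower leg: V_out = 22.8 × 31.18/(13.5 + 31.18) = 22.8 × 0.6979 = 15.91 mV.

V_out ≈ 15.9 mV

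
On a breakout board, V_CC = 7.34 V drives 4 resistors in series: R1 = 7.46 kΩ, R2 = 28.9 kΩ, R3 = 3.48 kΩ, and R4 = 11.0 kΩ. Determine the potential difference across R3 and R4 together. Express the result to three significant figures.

ΣR = 7.46 + 28.9 + 3.48 + 11.0 = 50.84 kΩ.
R_{R3..R4} = 3.48 + 11.0 = 14.48 kΩ.
V = V_CC · R/ΣR = 7.34 × 0.2848 = 2.091 V.

V ≈ 2.09 V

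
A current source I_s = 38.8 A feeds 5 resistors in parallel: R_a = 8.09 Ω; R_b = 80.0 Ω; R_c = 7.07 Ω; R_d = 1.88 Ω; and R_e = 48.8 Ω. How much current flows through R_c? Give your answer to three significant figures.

Total conductance ΣG = 1/8.09 + 1/80.0 + 1/7.07 + 1/1.88 + 1/48.8 = 0.8300 (units of 1/Ω).
By the current-divider rule, I = I_s · G_k/ΣG = 38.8 × 0.1704 = 6.612 A.

I ≈ 6.61 A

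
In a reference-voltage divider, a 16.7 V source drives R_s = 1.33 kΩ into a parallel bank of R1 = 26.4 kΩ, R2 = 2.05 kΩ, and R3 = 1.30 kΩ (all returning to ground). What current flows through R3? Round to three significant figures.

Equivalent of the parallel group: R_p = 0.7723 kΩ.
V_A = 16.7 × 0.7723/2.102 = 6.135 V.
I(R3) = V_A / R3 = 6.135/1.30 = 4.719 mA.

I ≈ 4.72 mA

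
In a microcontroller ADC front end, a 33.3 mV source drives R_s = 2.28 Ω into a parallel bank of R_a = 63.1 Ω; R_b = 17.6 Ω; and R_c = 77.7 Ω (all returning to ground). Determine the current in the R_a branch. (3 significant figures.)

Combine the parallel branches: R_p = (1/63.1 + 1/17.6 + 1/77.7)⁻¹ = 11.69 Ω.
V_A by voltage divider: V_A = 33.3 × 11.69/(2.28 + 11.69) = 27.87 mV.
Branch current I = V_A/R_a = 27.87/63.1 = 0.4416 mA.
(Equivalently: I_total = 2.384 mA, then current-divider fraction G_k/ΣG = 0.1853.)

I ≈ 0.442 mA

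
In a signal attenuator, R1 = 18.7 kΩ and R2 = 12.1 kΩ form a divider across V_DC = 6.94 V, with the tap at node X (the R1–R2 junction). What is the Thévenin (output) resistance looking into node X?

R_th ≈ 7.35 kΩ

With V_DC suppressed (replaced by a short), R_th = R1 ‖ R2 = (18.70 × 12.1)/(18.70 + 12.1) = 7.346 kΩ.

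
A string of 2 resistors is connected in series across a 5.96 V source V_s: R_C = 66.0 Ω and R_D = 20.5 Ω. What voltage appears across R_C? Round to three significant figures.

V ≈ 4.55 V

ΣR = 66.0 + 20.5 = 86.50 Ω.
Voltage divider: V = V_s · (66.00 / 86.50) = 5.96 × 0.7630 = 4.548 V.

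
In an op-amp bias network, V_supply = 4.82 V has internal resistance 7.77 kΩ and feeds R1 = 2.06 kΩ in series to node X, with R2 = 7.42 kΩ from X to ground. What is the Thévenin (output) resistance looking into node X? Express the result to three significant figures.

R1' = 7.77 + 2.06 = 9.830 kΩ (source resistance + R1).
Looking into X with the source shorted: R_th = R1'·R2/(R1'+R2) = 9.830 × 7.42/17.25 = 4.228 kΩ.

R_th ≈ 4.23 kΩ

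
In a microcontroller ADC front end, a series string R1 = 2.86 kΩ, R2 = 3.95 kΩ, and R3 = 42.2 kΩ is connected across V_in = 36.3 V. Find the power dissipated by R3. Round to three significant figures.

The common current is I = 36.3/49.01 = 0.7407 mA.
P(R3) = I²·R3 = (0.7407)² × 42.2 = 23.15 mW.

P ≈ 23.2 mW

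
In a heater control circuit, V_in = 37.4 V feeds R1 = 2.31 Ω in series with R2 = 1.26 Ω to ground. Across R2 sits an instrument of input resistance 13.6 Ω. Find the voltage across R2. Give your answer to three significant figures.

R2 ‖ R_L = (1.26 × 13.6)/(1.26 + 13.6) = 1.153 Ω.
Voltage divider with the loaded lower leg: V_out = 37.4 × 1.153/(2.31 + 1.153) = 37.4 × 0.3330 = 12.45 V.
(Unloaded it would be 13.2 V; the load pulls it down.)

V_out ≈ 12.5 V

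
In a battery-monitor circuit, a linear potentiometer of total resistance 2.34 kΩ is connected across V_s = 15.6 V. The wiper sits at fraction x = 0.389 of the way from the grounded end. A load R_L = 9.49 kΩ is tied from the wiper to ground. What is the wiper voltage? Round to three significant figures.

Lower segment x·R_p = 0.9103 kΩ; upper segment (1−x)·R_p = 1.430 kΩ.
Lower segment in parallel with the load: 0.9103 ‖ 9.49 = 0.8306 kΩ.
V_out = 15.6 × 0.8306/(1.430 + 0.8306) = 5.732 V.

V_out ≈ 5.73 V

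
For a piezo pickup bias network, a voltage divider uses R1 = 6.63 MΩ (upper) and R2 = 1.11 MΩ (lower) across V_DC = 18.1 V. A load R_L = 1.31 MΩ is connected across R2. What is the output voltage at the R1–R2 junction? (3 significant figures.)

R2 ‖ R_L = (1.11 × 1.31)/(1.11 + 1.31) = 0.6009 MΩ.
Then V_out = V_DC · R2'/(R1 + R2') = 18.1 × 0.6009/7.231 = 1.504 V.

V_out ≈ 1.50 V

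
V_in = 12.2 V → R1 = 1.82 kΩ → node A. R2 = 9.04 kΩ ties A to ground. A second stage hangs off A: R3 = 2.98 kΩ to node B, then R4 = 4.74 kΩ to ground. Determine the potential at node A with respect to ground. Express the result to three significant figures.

The second stage (R3 + R4 = 7.720 kΩ) loads node A in parallel with R2.
Effective lower resistance at A: R2 ‖ 7.720 = 4.164 kΩ.
First divider: V_A = V_in · 4.164/(1.82 + 4.164) = 8.489 V.

V_A ≈ 8.49 V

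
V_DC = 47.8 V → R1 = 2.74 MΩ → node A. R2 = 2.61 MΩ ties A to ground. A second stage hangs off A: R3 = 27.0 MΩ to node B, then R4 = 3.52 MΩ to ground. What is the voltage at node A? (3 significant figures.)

Node A sees R2 in parallel with the series input of stage 2, R3 + R4 = 30.52 MΩ.
R2 ‖ (R3+R4) = 2.404 MΩ.
So V_A = 47.8 × 0.4674 = 22.34 V.

V_A ≈ 22.3 V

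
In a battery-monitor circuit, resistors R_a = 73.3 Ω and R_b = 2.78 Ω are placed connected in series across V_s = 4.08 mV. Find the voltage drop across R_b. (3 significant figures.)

Total series resistance ΣR = 73.3 + 2.78 = 76.08 Ω.
V = V_s · R/ΣR = 4.08 × 0.03654 = 0.1491 mV.

V ≈ 0.149 mV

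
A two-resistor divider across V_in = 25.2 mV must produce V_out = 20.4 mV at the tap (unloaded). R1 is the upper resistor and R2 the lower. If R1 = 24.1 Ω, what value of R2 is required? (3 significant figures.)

R2 ≈ 102 Ω

Required fraction k = V_out/V_in = 0.8095.
R2 = R1 · 0.8095/(1 − 0.8095) = 102.4 Ω.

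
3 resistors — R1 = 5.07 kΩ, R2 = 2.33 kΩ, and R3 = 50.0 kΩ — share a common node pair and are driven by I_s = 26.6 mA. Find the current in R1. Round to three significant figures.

Conductances: ΣG = 1/5.07 + 1/2.33 + 1/50.0 = 0.6464 (1/kΩ).
R1 takes the fraction G_k/ΣG = 0.1972/0.6464 = 0.3051, so I = 26.6 × 0.3051 = 8.116 mA.

I ≈ 8.12 mA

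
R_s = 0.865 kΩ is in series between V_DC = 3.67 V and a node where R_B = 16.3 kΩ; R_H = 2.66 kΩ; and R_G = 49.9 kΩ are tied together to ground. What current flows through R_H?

Combine the parallel branches: R_p = (1/16.3 + 1/2.66 + 1/49.9)⁻¹ = 2.187 kΩ.
V_A by voltage divider: V_A = 3.67 × 2.187/(0.865 + 2.187) = 2.630 V.
I(R_H) = V_A / R_H = 2.630/2.66 = 0.9886 mA.
(Check via current divider: I_total = 1.203 mA; share G_k/ΣG = 0.8220 → same result.)

I ≈ 0.989 mA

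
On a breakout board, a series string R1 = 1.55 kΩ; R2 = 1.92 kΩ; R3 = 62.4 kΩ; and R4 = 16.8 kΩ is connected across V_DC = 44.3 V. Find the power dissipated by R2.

The common current is I = 44.3/82.67 = 0.5359 mA.
P(R2) = I²·R2 = (0.5359)² × 1.92 = 0.5513 mW.

P ≈ 0.551 mW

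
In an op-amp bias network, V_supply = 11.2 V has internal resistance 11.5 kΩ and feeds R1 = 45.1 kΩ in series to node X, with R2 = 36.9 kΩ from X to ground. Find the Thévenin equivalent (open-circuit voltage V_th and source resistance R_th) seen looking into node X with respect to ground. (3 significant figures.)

V_th ≈ 4.42 V, R_th ≈ 22.3 kΩ

R1' = 11.5 + 45.1 = 56.60 kΩ (source resistance + R1).
V_th is the unloaded tap voltage: V_supply · R2/(R1'+R2) = 11.2 × 0.3947 = 4.420 V.
With V_supply suppressed (replaced by a short), R_th = R1' ‖ R2 = (56.60 × 36.9)/(56.60 + 36.9) = 22.34 kΩ.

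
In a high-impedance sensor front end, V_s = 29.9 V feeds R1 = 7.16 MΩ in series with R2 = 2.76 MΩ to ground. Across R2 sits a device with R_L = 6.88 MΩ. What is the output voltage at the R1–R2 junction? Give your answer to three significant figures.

V_out ≈ 6.45 V

The load sits in parallel with R2, giving an effective lower resistance R2' = R2·R_L/(R2+R_L) = 1.970 MΩ.
Now apply the divider: V_out = 29.9 × 0.2158 = 6.451 V.
(Unloaded it would be 8.32 V; the load pulls it down.)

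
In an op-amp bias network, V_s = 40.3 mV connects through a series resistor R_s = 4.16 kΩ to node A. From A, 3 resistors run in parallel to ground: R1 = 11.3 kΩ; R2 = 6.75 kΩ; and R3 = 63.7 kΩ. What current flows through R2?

Parallel bank: R_p = 1/(1/11.3 + 1/6.75 + 1/63.7) = 3.963 kΩ.
V_A by voltage divider: V_A = 40.3 × 3.963/(4.16 + 3.963) = 19.66 mV.
Branch current I = V_A/R2 = 19.66/6.75 = 2.913 µA.

I ≈ 2.91 µA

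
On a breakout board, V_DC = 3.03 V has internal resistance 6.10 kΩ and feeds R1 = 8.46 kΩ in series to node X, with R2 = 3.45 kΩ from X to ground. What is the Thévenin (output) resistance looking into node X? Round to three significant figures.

R1' = 6.10 + 8.46 = 14.56 kΩ (source resistance + R1).
Looking into X with the source shorted: R_th = R1'·R2/(R1'+R2) = 14.56 × 3.45/18.01 = 2.789 kΩ.

R_th ≈ 2.79 kΩ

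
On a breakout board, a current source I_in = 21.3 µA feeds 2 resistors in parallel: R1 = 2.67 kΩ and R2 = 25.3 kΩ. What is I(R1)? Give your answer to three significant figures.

Two-branch current divider: I_k = I_in · R_other/(R_1 + R_2).
I(R1) = 21.3 × 25.3/(2.67 + 25.3) = 21.3 × 0.9045 = 19.27 µA.

I ≈ 19.3 µA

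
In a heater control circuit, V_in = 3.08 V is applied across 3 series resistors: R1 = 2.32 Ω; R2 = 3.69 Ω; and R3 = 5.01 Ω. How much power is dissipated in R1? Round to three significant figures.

P ≈ 0.181 W

ΣR = 11.02 Ω → I = 3.08/11.02 = 0.2795 A.
V(R1) = I·R = 0.6484 V; P = V·I = 0.6484 × 0.2795 = 0.1812 W.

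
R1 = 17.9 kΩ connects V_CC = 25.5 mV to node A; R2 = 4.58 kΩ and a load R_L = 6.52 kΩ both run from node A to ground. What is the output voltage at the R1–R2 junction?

First combine the lower leg with the load: R2 ‖ R_L = 2.690 kΩ.
Voltage divider with the loaded lower leg: V_out = 25.5 × 2.690/(17.9 + 2.690) = 25.5 × 0.1307 = 3.332 mV.
(Unloaded it would be 5.20 mV; the load pulls it down.)

V_out ≈ 3.33 mV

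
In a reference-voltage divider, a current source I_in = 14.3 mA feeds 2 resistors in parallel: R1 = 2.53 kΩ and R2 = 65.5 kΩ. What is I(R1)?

I ≈ 13.8 mA

For two parallel branches, I_k = I_in · (other R)/(sum of R).
I(R1) = 14.3 × 65.5/(2.53 + 65.5) = 14.3 × 0.9628 = 13.77 mA.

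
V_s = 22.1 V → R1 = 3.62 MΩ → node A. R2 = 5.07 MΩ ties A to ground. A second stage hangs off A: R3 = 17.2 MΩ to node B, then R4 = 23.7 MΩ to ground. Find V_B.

Node A sees R2 in parallel with the series input of stage 2, R3 + R4 = 40.90 MΩ.
R2 ‖ (R3+R4) = 4.511 MΩ.
First divider: V_A = V_s · 4.511/(3.62 + 4.511) = 12.26 V.
Then the unloaded second divider: V_B = V_A × R4/(R3+R4) = 12.26 × 0.5795 = 7.105 V.

V_B ≈ 7.10 V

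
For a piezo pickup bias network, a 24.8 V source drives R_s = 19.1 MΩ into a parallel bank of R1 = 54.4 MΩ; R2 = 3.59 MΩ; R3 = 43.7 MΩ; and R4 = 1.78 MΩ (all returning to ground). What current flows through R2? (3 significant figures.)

Parallel bank: R_p = 1/(1/54.4 + 1/3.59 + 1/43.7 + 1/1.78) = 1.134 MΩ.
V_A by voltage divider: V_A = 24.8 × 1.134/(19.1 + 1.134) = 1.390 V.
Branch current I = V_A/R2 = 1.390/3.59 = 0.3872 µA.

I ≈ 0.387 µA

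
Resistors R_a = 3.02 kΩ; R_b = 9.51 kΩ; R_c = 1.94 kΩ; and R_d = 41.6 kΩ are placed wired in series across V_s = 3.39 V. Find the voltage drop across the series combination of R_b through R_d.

V ≈ 3.21 V

ΣR = 3.02 + 9.51 + 1.94 + 41.6 = 56.07 kΩ.
R_{R_b..R_d} = 9.51 + 1.94 + 41.6 = 53.05 kΩ.
V = V_s · R/ΣR = 3.39 × 0.9461 = 3.207 V.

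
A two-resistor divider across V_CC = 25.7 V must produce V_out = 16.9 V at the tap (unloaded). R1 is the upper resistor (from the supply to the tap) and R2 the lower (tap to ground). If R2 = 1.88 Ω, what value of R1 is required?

Required fraction k = V_out/V_CC = 0.6576.
So R1 = R2 · (V_CC/V_out − 1) = 1.88 × (25.7/16.9 − 1) = 1.88 × 0.5207 = 0.9789 Ω.

R1 ≈ 0.979 Ω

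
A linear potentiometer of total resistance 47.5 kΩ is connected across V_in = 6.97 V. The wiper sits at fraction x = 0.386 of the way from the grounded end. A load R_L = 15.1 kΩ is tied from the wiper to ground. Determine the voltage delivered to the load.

V_out ≈ 1.54 V

Split the track: R_lower = x·R_p = 18.34 kΩ, R_upper = (1−x)·R_p = 29.16 kΩ.
(x·R_p) ‖ R_L = 8.280 kΩ.
Loaded-divider output: V_out = 6.97 × 0.2211 = 1.541 V.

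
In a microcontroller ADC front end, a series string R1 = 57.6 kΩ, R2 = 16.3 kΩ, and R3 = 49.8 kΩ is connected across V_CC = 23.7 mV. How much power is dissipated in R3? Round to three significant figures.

P ≈ 1.83 nW

The common current is I = 23.7/123.7 = 0.1916 µA.
P(R3) = I²·R3 = (0.1916)² × 49.8 = 1.828 nW.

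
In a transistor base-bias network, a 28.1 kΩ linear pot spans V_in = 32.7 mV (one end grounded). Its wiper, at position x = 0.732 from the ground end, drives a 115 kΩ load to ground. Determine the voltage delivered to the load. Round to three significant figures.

V_out ≈ 22.8 mV

Split the track: R_lower = x·R_p = 20.57 kΩ, R_upper = (1−x)·R_p = 7.531 kΩ.
Lower segment in parallel with the load: 20.57 ‖ 115 = 17.45 kΩ.
V_out = 32.7 × 17.45/(7.531 + 17.45) = 22.84 mV.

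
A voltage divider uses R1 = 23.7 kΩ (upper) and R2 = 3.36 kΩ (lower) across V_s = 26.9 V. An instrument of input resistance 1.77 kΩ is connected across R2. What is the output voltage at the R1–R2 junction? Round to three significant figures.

V_out ≈ 1.25 V

R2 ‖ R_L = (3.36 × 1.77)/(3.36 + 1.77) = 1.159 kΩ.
Now apply the divider: V_out = 26.9 × 0.04663 = 1.254 V.
(Unloaded it would be 3.34 V; the load pulls it down.)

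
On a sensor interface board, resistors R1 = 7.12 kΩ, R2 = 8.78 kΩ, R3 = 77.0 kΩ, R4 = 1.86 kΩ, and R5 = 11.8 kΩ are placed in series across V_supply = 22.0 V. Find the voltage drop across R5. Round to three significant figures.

V ≈ 2.44 V

Total series resistance ΣR = 7.12 + 8.78 + 77.0 + 1.86 + 11.8 = 106.6 kΩ.
V = V_supply · R/ΣR = 22.0 × 0.1107 = 2.436 V.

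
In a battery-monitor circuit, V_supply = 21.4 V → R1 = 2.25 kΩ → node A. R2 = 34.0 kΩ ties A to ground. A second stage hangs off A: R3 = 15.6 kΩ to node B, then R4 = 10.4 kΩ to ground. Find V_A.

Looking into the second stage from A: R3 + R4 = 26.00 kΩ appears in parallel with R2.
Effective lower resistance at A: R2 ‖ 26.00 = 14.73 kΩ.
First divider: V_A = V_supply · 14.73/(2.25 + 14.73) = 18.56 V.

V_A ≈ 18.6 V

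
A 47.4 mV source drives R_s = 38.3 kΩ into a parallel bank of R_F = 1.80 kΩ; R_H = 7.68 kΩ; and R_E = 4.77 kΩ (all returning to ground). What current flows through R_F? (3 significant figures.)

Combine the parallel branches: R_p = (1/1.80 + 1/7.68 + 1/4.77)⁻¹ = 1.117 kΩ.
V_A by voltage divider: V_A = 47.4 × 1.117/(38.3 + 1.117) = 1.343 mV.
I(R_F) = V_A / R_F = 1.343/1.80 = 0.7461 µA.

I ≈ 0.746 µA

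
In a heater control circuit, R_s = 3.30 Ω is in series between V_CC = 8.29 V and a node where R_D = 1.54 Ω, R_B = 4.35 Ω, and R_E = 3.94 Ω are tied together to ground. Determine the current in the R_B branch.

Combine the parallel branches: R_p = (1/1.54 + 1/4.35 + 1/3.94)⁻¹ = 0.8826 Ω.
V_A = 8.29 × 0.8826/4.183 = 1.749 V.
Branch current I = V_A/R_B = 1.749/4.35 = 0.4021 A.
(Equivalently: I_total = 1.982 A, then current-divider fraction G_k/ΣG = 0.2029.)

I ≈ 0.402 A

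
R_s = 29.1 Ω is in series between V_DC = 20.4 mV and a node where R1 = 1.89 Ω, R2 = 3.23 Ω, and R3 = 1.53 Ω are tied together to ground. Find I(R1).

I ≈ 0.243 mA

Parallel bank: R_p = 1/(1/1.89 + 1/3.23 + 1/1.53) = 0.6701 Ω.
V_A by voltage divider: V_A = 20.4 × 0.6701/(29.1 + 0.6701) = 0.4592 mV.
I(R1) = V_A / R1 = 0.4592/1.89 = 0.2430 mA.
(Equivalently: I_total = 0.6853 mA, then current-divider fraction G_k/ΣG = 0.3546.)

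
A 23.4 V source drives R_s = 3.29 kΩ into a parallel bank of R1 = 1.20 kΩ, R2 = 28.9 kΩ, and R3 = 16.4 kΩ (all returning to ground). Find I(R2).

Combine the parallel branches: R_p = (1/1.20 + 1/28.9 + 1/16.4)⁻¹ = 1.077 kΩ.
Node voltage V_A = V_DC · R_p/(R_s + R_p) = 23.4 × 0.2465 = 5.769 V.
Branch current I = V_A/R2 = 5.769/28.9 = 0.1996 mA.

I ≈ 0.200 mA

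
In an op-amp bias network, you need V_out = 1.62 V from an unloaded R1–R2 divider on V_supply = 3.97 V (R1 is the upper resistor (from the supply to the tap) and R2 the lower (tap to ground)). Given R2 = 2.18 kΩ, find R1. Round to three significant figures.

R1 ≈ 3.16 kΩ

V_out/V_supply = R2/(R1+R2) = 0.4081.
So R1 = R2 · (V_supply/V_out − 1) = 2.18 × (3.97/1.62 − 1) = 2.18 × 1.451 = 3.162 kΩ.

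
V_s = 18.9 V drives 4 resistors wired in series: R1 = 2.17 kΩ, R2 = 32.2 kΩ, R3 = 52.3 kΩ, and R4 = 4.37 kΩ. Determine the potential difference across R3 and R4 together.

ΣR = 2.17 + 32.2 + 52.3 + 4.37 = 91.04 kΩ.
R_{R3..R4} = 52.3 + 4.37 = 56.67 kΩ.
V = V_s · R/ΣR = 18.9 × 0.6225 = 11.76 V.

V ≈ 11.8 V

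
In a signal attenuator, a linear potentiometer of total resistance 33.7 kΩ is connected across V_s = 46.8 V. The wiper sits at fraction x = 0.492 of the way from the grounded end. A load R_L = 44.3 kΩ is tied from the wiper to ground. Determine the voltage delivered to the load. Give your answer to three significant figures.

V_out ≈ 19.3 V

Split the track: R_lower = x·R_p = 16.58 kΩ, R_upper = (1−x)·R_p = 17.12 kΩ.
R_L loads the lower segment: effective lower R = 12.06 kΩ.
V_out = 46.8 × 12.06/(17.12 + 12.06) = 19.35 V.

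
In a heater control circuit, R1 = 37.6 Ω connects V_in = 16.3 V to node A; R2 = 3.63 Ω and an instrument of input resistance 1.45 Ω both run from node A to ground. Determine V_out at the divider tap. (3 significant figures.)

V_out ≈ 0.437 V

R2 ‖ R_L = (3.63 × 1.45)/(3.63 + 1.45) = 1.036 Ω.
Then V_out = V_in · R2'/(R1 + R2') = 16.3 × 1.036/38.64 = 0.4371 V.
(Unloaded it would be 1.44 V; the load pulls it down.)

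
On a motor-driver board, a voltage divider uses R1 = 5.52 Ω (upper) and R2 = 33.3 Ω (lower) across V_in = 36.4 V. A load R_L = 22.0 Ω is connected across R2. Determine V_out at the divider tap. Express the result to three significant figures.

V_out ≈ 25.7 V

The load sits in parallel with R2, giving an effective lower resistance R2' = R2·R_L/(R2+R_L) = 13.25 Ω.
Then V_out = V_in · R2'/(R1 + R2') = 36.4 × 13.25/18.77 = 25.69 V.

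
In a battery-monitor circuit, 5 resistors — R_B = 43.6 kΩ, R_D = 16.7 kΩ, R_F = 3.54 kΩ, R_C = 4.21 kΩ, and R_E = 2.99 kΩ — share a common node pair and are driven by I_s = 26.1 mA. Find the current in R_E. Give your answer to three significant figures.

I ≈ 9.31 mA

Total conductance ΣG = 1/43.6 + 1/16.7 + 1/3.54 + 1/4.21 + 1/2.99 = 0.9373 (units of 1/kΩ).
Current divider: I(R_E) = I_s · G_k/ΣG = 26.1 × (0.3344/0.9373) = 26.1 × 0.3568 = 9.313 mA.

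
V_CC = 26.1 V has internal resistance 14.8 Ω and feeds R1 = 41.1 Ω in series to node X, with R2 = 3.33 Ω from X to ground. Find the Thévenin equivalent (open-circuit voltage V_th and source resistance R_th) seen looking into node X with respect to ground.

R1' = 14.8 + 41.1 = 55.90 Ω (source resistance + R1).
With X open, the divider is unloaded: V_th = 26.1 × 3.33/59.23 = 1.467 V.
Zeroing V_CC shorts the top of R1' to ground, so R_th = R1' ‖ R2 = 3.143 Ω.

V_th ≈ 1.47 V, R_th ≈ 3.14 Ω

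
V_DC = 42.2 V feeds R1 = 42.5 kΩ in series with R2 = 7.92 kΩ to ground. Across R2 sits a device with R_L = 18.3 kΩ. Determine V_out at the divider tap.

V_out ≈ 4.86 V

First combine the lower leg with the load: R2 ‖ R_L = 5.528 kΩ.
Then V_out = V_DC · R2'/(R1 + R2') = 42.2 × 5.528/48.03 = 4.857 V.
(Unloaded it would be 6.63 V; the load pulls it down.)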